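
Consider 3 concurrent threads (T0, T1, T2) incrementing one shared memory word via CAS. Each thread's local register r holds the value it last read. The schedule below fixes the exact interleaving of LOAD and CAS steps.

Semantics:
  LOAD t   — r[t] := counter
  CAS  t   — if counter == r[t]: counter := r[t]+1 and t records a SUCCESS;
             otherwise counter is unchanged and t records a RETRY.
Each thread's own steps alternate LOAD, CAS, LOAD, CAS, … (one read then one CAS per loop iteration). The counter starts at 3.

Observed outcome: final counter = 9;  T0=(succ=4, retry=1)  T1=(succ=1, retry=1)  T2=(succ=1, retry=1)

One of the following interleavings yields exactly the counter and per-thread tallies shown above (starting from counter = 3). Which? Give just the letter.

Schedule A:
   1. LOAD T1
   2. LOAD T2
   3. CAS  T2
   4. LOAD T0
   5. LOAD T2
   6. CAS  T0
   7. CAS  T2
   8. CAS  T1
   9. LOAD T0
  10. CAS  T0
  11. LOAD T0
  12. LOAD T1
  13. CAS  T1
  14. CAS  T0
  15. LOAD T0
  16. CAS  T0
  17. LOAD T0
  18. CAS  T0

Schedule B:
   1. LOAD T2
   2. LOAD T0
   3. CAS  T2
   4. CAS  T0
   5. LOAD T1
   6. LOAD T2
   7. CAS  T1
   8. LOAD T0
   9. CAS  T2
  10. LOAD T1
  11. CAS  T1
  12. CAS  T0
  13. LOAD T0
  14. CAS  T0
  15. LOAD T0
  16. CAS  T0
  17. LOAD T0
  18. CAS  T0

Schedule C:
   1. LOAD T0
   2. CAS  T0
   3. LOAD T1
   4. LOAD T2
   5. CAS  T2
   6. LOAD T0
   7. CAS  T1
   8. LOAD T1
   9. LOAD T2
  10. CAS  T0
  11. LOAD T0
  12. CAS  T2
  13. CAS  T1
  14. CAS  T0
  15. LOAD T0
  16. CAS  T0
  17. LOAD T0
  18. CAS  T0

Run A:
   1) LOAD T1:  M=3  r_T1=3
   2) LOAD T2:  M=3  r_T2=3
   3) CAS  T2:  M=4  r_T2=3 ✓
   4) LOAD T0:  M=4  r_T0=4
   5) LOAD T2:  M=4  r_T2=4
   6) CAS  T0:  M=5  r_T0=4 ✓
   7) CAS  T2:  M=5  r_T2=4 ✗
   8) CAS  T1:  M=5  r_T1=3 ✗
   9) LOAD T0:  M=5  r_T0=5
  10) CAS  T0:  M=6  r_T0=5 ✓
  11) LOAD T0:  M=6  r_T0=6
  12) LOAD T1:  M=6  r_T1=6
  13) CAS  T1:  M=7  r_T1=6 ✓
  14) CAS  T0:  M=7  r_T0=6 ✗
  15) LOAD T0:  M=7  r_T0=7
  16) CAS  T0:  M=8  r_T0=7 ✓
  17) LOAD T0:  M=8  r_T0=8
  18) CAS  T0:  M=9  r_T0=8 ✓

A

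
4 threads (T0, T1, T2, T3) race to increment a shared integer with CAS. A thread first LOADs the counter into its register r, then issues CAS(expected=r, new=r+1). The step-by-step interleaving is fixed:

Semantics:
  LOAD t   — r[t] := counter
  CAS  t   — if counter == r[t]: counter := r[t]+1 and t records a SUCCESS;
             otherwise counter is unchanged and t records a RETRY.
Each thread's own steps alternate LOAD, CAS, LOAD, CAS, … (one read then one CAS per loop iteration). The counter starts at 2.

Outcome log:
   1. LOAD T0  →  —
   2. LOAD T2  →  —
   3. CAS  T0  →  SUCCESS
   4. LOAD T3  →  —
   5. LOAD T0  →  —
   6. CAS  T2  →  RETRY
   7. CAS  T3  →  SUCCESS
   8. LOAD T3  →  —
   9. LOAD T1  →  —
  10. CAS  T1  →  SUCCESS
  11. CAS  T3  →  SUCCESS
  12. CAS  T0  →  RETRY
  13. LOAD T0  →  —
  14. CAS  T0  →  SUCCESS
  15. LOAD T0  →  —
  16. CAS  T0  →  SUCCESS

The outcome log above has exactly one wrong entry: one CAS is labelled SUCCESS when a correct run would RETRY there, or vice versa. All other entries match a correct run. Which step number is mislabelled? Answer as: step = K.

Reference trace:
#1 T0 reads 2
#2 T2 reads 2
#3 T0 CAS(2→3) writes; counter now 3
#4 T3 reads 3
#5 T0 reads 3
#6 T2 CAS(2→3) fails; counter now 3
#7 T3 CAS(3→4) writes; counter now 4
#8 T3 reads 4
#9 T1 reads 4
#10 T1 CAS(4→5) writes; counter now 5
#11 T3 CAS(4→5) fails; counter now 5
#12 T0 CAS(3→4) fails; counter now 5
#13 T0 reads 5
#14 T0 CAS(5→6) writes; counter now 6
#15 T0 reads 6
#16 T0 CAS(6→7) writes; counter now 7
Log disagrees first at step 11.

step = 11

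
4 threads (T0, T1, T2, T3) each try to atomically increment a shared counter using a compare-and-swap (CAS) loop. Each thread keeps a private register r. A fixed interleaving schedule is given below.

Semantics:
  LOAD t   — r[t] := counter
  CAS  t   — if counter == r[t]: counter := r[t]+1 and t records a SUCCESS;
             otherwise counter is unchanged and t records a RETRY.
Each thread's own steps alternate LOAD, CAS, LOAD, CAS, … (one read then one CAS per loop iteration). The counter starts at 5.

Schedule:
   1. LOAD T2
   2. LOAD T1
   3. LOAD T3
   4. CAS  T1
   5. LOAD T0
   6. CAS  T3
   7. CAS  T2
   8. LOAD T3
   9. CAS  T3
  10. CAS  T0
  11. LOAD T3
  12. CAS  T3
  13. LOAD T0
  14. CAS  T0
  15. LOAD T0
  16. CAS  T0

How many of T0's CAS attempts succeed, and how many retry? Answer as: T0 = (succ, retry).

T0 = (2, 1)

#1 T2 reads 5
#2 T1 reads 5
#3 T3 reads 5
#4 T1 CAS(5→6) writes; counter now 6
#5 T0 reads 6
#6 T3 CAS(5→6) fails; counter now 6
#7 T2 CAS(5→6) fails; counter now 6
#8 T3 reads 6
#9 T3 CAS(6→7) writes; counter now 7
#10 T0 CAS(6→7) fails; counter now 7
#11 T3 reads 7
#12 T3 CAS(7→8) writes; counter now 8
#13 T0 reads 8
#14 T0 CAS(8→9) writes; counter now 9
#15 T0 reads 9
#16 T0 CAS(9→10) writes; counter now 10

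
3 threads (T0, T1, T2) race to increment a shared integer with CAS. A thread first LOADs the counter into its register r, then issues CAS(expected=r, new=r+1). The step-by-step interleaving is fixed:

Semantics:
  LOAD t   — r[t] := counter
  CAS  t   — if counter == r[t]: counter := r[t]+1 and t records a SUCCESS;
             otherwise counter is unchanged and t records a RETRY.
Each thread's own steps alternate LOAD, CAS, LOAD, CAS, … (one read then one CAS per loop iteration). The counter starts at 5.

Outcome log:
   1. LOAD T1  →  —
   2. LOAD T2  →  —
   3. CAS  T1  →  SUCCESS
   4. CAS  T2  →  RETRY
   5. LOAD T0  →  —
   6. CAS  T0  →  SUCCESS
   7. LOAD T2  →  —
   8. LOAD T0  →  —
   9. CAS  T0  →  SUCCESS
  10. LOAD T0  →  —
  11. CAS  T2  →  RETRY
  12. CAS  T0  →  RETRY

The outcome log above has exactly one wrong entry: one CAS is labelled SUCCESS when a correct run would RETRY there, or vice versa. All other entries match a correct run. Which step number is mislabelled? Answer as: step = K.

Re-executing:
1. LOAD T1 → mem=5 r[T1]=5 [LOAD]
2. LOAD T2 → mem=5 r[T2]=5 [LOAD]
3. CAS T1 → mem=6 r[T1]=5 [OK]
4. CAS T2 → mem=6 r[T2]=5 [RETRY]
5. LOAD T0 → mem=6 r[T0]=6 [LOAD]
6. CAS T0 → mem=7 r[T0]=6 [OK]
7. LOAD T2 → mem=7 r[T2]=7 [LOAD]
8. LOAD T0 → mem=7 r[T0]=7 [LOAD]
9. CAS T0 → mem=8 r[T0]=7 [OK]
10. LOAD T0 → mem=8 r[T0]=8 [LOAD]
11. CAS T2 → mem=8 r[T2]=7 [RETRY]
12. CAS T0 → mem=9 r[T0]=8 [OK]
Log disagrees first at step 12.

step = 12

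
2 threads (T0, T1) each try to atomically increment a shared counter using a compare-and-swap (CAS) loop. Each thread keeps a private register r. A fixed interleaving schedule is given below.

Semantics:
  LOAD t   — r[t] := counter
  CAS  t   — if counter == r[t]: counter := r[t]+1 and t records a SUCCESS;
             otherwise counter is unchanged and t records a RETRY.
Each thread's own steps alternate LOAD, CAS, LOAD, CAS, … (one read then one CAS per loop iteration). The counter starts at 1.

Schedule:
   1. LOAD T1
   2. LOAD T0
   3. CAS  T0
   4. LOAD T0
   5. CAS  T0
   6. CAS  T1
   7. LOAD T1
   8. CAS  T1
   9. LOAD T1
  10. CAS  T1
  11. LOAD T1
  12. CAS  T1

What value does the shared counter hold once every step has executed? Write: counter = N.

step 1: T1 LOAD ⇒ load; ctr=1 reg=1
step 2: T0 LOAD ⇒ load; ctr=1 reg=1
step 3: T0 CAS ⇒ ok; ctr=2 reg=1
step 4: T0 LOAD ⇒ load; ctr=2 reg=2
step 5: T0 CAS ⇒ ok; ctr=3 reg=2
step 6: T1 CAS ⇒ retry; ctr=3 reg=1
step 7: T1 LOAD ⇒ load; ctr=3 reg=3
step 8: T1 CAS ⇒ ok; ctr=4 reg=3
step 9: T1 LOAD ⇒ load; ctr=4 reg=4
step 10: T1 CAS ⇒ ok; ctr=5 reg=4
step 11: T1 LOAD ⇒ load; ctr=5 reg=5
step 12: T1 CAS ⇒ ok; ctr=6 reg=5

counter = 6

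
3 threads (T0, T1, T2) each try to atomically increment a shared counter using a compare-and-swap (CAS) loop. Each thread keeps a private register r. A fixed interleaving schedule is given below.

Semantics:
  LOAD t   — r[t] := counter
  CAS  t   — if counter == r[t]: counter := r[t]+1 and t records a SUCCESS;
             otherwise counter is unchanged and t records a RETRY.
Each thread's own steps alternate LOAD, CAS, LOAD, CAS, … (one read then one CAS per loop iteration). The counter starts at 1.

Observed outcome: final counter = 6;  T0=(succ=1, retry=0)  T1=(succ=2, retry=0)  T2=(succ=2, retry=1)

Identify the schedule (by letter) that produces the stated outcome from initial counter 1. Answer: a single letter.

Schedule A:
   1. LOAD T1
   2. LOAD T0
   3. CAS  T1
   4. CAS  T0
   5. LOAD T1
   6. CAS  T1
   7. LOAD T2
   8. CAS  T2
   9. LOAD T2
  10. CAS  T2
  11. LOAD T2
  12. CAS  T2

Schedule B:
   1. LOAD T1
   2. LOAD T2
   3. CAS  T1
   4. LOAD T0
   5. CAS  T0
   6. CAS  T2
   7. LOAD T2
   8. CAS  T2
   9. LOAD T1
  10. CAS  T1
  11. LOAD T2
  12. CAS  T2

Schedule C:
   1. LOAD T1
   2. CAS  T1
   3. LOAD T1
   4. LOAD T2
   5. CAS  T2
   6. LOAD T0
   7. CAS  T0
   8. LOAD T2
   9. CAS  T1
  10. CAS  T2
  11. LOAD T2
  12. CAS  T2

Simulating candidate B:
step 1: T1 LOAD ⇒ load; ctr=1 reg=1
step 2: T2 LOAD ⇒ load; ctr=1 reg=1
step 3: T1 CAS ⇒ ok; ctr=2 reg=1
step 4: T0 LOAD ⇒ load; ctr=2 reg=2
step 5: T0 CAS ⇒ ok; ctr=3 reg=2
step 6: T2 CAS ⇒ retry; ctr=3 reg=1
step 7: T2 LOAD ⇒ load; ctr=3 reg=3
step 8: T2 CAS ⇒ ok; ctr=4 reg=3
step 9: T1 LOAD ⇒ load; ctr=4 reg=4
step 10: T1 CAS ⇒ ok; ctr=5 reg=4
step 11: T2 LOAD ⇒ load; ctr=5 reg=5
step 12: T2 CAS ⇒ ok; ctr=6 reg=5

B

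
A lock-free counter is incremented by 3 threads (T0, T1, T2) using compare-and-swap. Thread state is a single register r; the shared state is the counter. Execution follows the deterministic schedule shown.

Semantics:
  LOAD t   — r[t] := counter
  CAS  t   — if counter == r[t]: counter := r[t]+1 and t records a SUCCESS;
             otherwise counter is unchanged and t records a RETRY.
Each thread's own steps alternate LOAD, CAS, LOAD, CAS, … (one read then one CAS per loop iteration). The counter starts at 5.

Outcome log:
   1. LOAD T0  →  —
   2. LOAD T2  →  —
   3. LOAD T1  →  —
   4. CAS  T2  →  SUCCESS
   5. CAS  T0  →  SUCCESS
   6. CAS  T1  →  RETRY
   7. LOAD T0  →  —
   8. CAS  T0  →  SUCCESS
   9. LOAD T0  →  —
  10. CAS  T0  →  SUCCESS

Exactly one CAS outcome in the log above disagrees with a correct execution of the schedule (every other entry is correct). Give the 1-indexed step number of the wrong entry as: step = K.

Correct run:
step 1: T0 LOAD ⇒ load; ctr=5 reg=5
step 2: T2 LOAD ⇒ load; ctr=5 reg=5
step 3: T1 LOAD ⇒ load; ctr=5 reg=5
step 4: T2 CAS ⇒ ok; ctr=6 reg=5
step 5: T0 CAS ⇒ retry; ctr=6 reg=5
step 6: T1 CAS ⇒ retry; ctr=6 reg=5
step 7: T0 LOAD ⇒ load; ctr=6 reg=6
step 8: T0 CAS ⇒ ok; ctr=7 reg=6
step 9: T0 LOAD ⇒ load; ctr=7 reg=7
step 10: T0 CAS ⇒ ok; ctr=8 reg=7
Flip is step 5.

step = 5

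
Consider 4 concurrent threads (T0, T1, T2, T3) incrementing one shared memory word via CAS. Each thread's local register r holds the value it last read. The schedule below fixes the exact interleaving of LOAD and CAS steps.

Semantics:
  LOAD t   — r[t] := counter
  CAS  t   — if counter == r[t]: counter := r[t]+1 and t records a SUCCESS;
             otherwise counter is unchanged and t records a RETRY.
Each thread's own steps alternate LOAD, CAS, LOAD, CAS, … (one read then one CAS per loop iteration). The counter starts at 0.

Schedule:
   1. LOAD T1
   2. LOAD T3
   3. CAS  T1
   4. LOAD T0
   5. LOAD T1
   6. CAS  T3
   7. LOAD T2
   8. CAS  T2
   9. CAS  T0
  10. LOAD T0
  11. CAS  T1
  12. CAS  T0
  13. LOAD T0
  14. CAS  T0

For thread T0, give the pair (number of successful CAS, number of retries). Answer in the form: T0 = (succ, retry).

T0 = (2, 1)

step 1: T1 LOAD ⇒ load; ctr=0 reg=0
step 2: T3 LOAD ⇒ load; ctr=0 reg=0
step 3: T1 CAS ⇒ ok; ctr=1 reg=0
step 4: T0 LOAD ⇒ load; ctr=1 reg=1
step 5: T1 LOAD ⇒ load; ctr=1 reg=1
step 6: T3 CAS ⇒ retry; ctr=1 reg=0
step 7: T2 LOAD ⇒ load; ctr=1 reg=1
step 8: T2 CAS ⇒ ok; ctr=2 reg=1
step 9: T0 CAS ⇒ retry; ctr=2 reg=1
step 10: T0 LOAD ⇒ load; ctr=2 reg=2
step 11: T1 CAS ⇒ retry; ctr=2 reg=1
step 12: T0 CAS ⇒ ok; ctr=3 reg=2
step 13: T0 LOAD ⇒ load; ctr=3 reg=3
step 14: T0 CAS ⇒ ok; ctr=4 reg=3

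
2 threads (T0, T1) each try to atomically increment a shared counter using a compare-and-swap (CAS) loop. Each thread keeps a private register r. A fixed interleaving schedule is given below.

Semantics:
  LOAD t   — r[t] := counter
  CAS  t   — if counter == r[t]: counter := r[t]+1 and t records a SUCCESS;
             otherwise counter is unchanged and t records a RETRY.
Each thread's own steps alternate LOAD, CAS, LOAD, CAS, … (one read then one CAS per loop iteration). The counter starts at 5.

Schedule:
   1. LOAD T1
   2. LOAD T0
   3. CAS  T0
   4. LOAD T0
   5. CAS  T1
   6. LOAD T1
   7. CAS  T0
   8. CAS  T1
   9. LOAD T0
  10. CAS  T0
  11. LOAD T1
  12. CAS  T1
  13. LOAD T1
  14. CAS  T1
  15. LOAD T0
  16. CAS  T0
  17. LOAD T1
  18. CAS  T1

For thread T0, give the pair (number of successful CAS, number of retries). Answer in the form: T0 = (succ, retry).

T1 LOAD — after: cnt=5, r=5 — load
T0 LOAD — after: cnt=5, r=5 — load
T0 CAS — after: cnt=6, r=5 — ok
T0 LOAD — after: cnt=6, r=6 — load
T1 CAS — after: cnt=6, r=5 — retry
T1 LOAD — after: cnt=6, r=6 — load
T0 CAS — after: cnt=7, r=6 — ok
T1 CAS — after: cnt=7, r=6 — retry
T0 LOAD — after: cnt=7, r=7 — load
T0 CAS — after: cnt=8, r=7 — ok
T1 LOAD — after: cnt=8, r=8 — load
T1 CAS — after: cnt=9, r=8 — ok
T1 LOAD — after: cnt=9, r=9 — load
T1 CAS — after: cnt=10, r=9 — ok
T0 LOAD — after: cnt=10, r=10 — load
T0 CAS — after: cnt=11, r=10 — ok
T1 LOAD — after: cnt=11, r=11 — load
T1 CAS — after: cnt=12, r=11 — ok

T0 = (4, 0)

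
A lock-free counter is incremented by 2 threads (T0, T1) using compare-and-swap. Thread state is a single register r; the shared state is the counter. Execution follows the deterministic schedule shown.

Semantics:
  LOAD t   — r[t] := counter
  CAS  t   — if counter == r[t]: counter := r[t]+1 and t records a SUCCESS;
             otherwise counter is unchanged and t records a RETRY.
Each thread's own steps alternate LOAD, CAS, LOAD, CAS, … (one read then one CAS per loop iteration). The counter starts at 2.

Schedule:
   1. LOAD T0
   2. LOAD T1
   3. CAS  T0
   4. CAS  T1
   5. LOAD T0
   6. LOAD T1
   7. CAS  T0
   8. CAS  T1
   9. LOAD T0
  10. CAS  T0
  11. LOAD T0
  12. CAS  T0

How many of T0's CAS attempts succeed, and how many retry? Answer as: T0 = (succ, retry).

   1) LOAD T0:  M=2  r_T0=2
   2) LOAD T1:  M=2  r_T1=2
   3) CAS  T0:  M=3  r_T0=2 ✓
   4) CAS  T1:  M=3  r_T1=2 ✗
   5) LOAD T0:  M=3  r_T0=3
   6) LOAD T1:  M=3  r_T1=3
   7) CAS  T0:  M=4  r_T0=3 ✓
   8) CAS  T1:  M=4  r_T1=3 ✗
   9) LOAD T0:  M=4  r_T0=4
  10) CAS  T0:  M=5  r_T0=4 ✓
  11) LOAD T0:  M=5  r_T0=5
  12) CAS  T0:  M=6  r_T0=5 ✓

T0 = (4, 0)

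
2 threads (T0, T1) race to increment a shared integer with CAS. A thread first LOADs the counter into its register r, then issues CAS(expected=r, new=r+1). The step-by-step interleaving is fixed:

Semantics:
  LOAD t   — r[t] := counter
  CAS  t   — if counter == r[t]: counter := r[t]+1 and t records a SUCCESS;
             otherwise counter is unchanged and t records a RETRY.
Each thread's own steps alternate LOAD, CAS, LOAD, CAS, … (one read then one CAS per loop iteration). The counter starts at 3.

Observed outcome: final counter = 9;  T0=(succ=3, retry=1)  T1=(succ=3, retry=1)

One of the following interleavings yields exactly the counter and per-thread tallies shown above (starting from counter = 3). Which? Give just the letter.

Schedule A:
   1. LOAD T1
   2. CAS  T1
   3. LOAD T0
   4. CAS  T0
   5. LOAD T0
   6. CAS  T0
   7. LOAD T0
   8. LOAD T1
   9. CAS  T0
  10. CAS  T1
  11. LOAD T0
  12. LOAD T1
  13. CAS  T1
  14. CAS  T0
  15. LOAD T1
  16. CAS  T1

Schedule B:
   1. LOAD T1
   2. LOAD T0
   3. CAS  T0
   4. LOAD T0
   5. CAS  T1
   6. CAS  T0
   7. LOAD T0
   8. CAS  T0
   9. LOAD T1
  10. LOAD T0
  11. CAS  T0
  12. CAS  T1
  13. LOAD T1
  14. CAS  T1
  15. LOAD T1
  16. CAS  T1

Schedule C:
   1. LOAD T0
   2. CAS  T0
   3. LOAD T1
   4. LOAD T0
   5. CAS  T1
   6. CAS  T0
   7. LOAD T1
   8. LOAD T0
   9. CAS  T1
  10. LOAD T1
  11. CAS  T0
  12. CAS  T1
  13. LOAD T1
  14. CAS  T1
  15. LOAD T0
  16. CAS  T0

Simulating candidate A:
[1] T1.load  rd  (counter 3, T1.r 3)
[2] T1.cas  hit  (counter 4, T1.r 3)
[3] T0.load  rd  (counter 4, T0.r 4)
[4] T0.cas  hit  (counter 5, T0.r 4)
[5] T0.load  rd  (counter 5, T0.r 5)
[6] T0.cas  hit  (counter 6, T0.r 5)
[7] T0.load  rd  (counter 6, T0.r 6)
[8] T1.load  rd  (counter 6, T1.r 6)
[9] T0.cas  hit  (counter 7, T0.r 6)
[10] T1.cas  miss  (counter 7, T1.r 6)
[11] T0.load  rd  (counter 7, T0.r 7)
[12] T1.load  rd  (counter 7, T1.r 7)
[13] T1.cas  hit  (counter 8, T1.r 7)
[14] T0.cas  miss  (counter 8, T0.r 7)
[15] T1.load  rd  (counter 8, T1.r 8)
[16] T1.cas  hit  (counter 9, T1.r 8)

A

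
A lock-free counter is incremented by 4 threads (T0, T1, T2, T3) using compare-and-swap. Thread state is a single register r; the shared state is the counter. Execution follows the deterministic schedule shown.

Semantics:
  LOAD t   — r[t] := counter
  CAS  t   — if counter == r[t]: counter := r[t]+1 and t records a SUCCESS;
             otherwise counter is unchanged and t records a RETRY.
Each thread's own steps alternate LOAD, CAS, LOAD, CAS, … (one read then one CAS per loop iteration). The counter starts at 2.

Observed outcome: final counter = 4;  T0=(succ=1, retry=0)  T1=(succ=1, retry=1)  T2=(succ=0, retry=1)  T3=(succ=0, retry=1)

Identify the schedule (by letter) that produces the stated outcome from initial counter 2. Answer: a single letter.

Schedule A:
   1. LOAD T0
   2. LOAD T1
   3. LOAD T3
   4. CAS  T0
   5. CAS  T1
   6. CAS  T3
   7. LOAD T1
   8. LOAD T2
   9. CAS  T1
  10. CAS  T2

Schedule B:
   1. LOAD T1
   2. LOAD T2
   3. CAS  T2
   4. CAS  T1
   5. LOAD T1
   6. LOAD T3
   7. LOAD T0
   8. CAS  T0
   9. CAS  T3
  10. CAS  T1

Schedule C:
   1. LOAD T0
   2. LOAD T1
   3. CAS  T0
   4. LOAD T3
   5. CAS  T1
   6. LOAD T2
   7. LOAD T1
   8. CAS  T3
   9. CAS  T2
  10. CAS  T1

Run A:
   1) LOAD T0:  M=2  r_T0=2
   2) LOAD T1:  M=2  r_T1=2
   3) LOAD T3:  M=2  r_T3=2
   4) CAS  T0:  M=3  r_T0=2 ✓
   5) CAS  T1:  M=3  r_T1=2 ✗
   6) CAS  T3:  M=3  r_T3=2 ✗
   7) LOAD T1:  M=3  r_T1=3
   8) LOAD T2:  M=3  r_T2=3
   9) CAS  T1:  M=4  r_T1=3 ✓
  10) CAS  T2:  M=4  r_T2=3 ✗

A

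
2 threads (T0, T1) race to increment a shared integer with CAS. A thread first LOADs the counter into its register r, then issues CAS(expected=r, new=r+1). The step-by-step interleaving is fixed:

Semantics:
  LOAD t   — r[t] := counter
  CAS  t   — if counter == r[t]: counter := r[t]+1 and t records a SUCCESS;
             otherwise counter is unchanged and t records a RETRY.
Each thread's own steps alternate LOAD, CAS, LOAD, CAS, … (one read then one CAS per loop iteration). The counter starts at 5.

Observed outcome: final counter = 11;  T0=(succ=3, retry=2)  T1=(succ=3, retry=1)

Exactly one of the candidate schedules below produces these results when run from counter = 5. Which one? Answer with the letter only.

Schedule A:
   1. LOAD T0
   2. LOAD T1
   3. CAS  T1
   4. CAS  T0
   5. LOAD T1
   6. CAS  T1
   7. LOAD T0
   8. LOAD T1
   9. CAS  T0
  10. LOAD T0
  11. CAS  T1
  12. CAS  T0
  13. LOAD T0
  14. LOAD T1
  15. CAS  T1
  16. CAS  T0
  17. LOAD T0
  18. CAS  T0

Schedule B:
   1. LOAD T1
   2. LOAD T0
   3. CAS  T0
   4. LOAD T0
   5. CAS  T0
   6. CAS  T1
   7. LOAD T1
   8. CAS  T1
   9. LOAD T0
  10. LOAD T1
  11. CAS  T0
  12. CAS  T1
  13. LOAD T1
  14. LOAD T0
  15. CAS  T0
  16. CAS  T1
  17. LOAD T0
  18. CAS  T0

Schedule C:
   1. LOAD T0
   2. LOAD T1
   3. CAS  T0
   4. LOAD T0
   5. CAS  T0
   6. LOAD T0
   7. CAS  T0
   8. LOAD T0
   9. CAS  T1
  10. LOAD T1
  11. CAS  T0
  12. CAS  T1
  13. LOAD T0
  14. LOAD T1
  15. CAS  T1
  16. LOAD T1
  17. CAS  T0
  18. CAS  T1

Run A:
[1] T0.load  rd  (counter 5, T0.r 5)
[2] T1.load  rd  (counter 5, T1.r 5)
[3] T1.cas  hit  (counter 6, T1.r 5)
[4] T0.cas  miss  (counter 6, T0.r 5)
[5] T1.load  rd  (counter 6, T1.r 6)
[6] T1.cas  hit  (counter 7, T1.r 6)
[7] T0.load  rd  (counter 7, T0.r 7)
[8] T1.load  rd  (counter 7, T1.r 7)
[9] T0.cas  hit  (counter 8, T0.r 7)
[10] T0.load  rd  (counter 8, T0.r 8)
[11] T1.cas  miss  (counter 8, T1.r 7)
[12] T0.cas  hit  (counter 9, T0.r 8)
[13] T0.load  rd  (counter 9, T0.r 9)
[14] T1.load  rd  (counter 9, T1.r 9)
[15] T1.cas  hit  (counter 10, T1.r 9)
[16] T0.cas  miss  (counter 10, T0.r 9)
[17] T0.load  rd  (counter 10, T0.r 10)
[18] T0.cas  hit  (counter 11, T0.r 10)

A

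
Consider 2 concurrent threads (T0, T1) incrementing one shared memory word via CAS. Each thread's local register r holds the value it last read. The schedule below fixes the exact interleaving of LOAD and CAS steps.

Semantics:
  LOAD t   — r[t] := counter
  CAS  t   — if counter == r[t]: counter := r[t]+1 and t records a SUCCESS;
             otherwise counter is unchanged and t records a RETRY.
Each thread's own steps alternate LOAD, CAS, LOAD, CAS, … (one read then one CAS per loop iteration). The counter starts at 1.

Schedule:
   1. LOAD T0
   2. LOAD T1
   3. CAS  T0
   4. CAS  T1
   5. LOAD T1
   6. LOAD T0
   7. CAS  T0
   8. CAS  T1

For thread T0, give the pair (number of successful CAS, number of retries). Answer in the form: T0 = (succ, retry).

step 1: T0 LOAD ⇒ load; ctr=1 reg=1
step 2: T1 LOAD ⇒ load; ctr=1 reg=1
step 3: T0 CAS ⇒ ok; ctr=2 reg=1
step 4: T1 CAS ⇒ retry; ctr=2 reg=1
step 5: T1 LOAD ⇒ load; ctr=2 reg=2
step 6: T0 LOAD ⇒ load; ctr=2 reg=2
step 7: T0 CAS ⇒ ok; ctr=3 reg=2
step 8: T1 CAS ⇒ retry; ctr=3 reg=2

T0 = (2, 0)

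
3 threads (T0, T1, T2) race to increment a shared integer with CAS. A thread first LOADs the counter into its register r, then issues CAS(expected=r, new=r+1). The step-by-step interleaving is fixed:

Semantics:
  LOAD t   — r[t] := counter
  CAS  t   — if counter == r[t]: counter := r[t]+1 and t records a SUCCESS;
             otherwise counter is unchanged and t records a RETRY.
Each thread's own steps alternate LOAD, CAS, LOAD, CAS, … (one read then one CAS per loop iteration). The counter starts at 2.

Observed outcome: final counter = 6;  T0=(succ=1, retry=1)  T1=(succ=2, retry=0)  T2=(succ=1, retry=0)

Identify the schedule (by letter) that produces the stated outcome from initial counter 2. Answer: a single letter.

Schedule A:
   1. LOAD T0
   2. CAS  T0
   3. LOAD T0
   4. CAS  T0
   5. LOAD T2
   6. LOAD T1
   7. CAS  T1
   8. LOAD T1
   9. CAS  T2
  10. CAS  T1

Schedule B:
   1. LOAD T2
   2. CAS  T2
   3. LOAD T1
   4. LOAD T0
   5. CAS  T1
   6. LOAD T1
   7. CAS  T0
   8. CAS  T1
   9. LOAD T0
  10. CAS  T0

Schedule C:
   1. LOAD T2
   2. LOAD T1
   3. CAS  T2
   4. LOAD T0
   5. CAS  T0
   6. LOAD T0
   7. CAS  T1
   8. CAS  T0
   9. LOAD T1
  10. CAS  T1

Tracing schedule B:
step 1: T2 LOAD ⇒ load; ctr=2 reg=2
step 2: T2 CAS ⇒ ok; ctr=3 reg=2
step 3: T1 LOAD ⇒ load; ctr=3 reg=3
step 4: T0 LOAD ⇒ load; ctr=3 reg=3
step 5: T1 CAS ⇒ ok; ctr=4 reg=3
step 6: T1 LOAD ⇒ load; ctr=4 reg=4
step 7: T0 CAS ⇒ retry; ctr=4 reg=3
step 8: T1 CAS ⇒ ok; ctr=5 reg=4
step 9: T0 LOAD ⇒ load; ctr=5 reg=5
step 10: T0 CAS ⇒ ok; ctr=6 reg=5

B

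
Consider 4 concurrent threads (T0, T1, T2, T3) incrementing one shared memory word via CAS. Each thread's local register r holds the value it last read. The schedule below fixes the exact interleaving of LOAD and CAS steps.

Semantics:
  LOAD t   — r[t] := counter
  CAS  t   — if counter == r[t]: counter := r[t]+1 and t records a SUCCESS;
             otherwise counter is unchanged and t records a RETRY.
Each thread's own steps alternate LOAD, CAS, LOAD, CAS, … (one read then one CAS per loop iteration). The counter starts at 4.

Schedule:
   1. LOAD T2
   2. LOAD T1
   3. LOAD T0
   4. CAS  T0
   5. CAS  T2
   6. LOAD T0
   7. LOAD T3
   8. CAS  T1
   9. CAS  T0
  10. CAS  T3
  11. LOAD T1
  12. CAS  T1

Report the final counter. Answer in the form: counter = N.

#1 T2 reads 4
#2 T1 reads 4
#3 T0 reads 4
#4 T0 CAS(4→5) writes; counter now 5
#5 T2 CAS(4→5) fails; counter now 5
#6 T0 reads 5
#7 T3 reads 5
#8 T1 CAS(4→5) fails; counter now 5
#9 T0 CAS(5→6) writes; counter now 6
#10 T3 CAS(5→6) fails; counter now 6
#11 T1 reads 6
#12 T1 CAS(6→7) writes; counter now 7

counter = 7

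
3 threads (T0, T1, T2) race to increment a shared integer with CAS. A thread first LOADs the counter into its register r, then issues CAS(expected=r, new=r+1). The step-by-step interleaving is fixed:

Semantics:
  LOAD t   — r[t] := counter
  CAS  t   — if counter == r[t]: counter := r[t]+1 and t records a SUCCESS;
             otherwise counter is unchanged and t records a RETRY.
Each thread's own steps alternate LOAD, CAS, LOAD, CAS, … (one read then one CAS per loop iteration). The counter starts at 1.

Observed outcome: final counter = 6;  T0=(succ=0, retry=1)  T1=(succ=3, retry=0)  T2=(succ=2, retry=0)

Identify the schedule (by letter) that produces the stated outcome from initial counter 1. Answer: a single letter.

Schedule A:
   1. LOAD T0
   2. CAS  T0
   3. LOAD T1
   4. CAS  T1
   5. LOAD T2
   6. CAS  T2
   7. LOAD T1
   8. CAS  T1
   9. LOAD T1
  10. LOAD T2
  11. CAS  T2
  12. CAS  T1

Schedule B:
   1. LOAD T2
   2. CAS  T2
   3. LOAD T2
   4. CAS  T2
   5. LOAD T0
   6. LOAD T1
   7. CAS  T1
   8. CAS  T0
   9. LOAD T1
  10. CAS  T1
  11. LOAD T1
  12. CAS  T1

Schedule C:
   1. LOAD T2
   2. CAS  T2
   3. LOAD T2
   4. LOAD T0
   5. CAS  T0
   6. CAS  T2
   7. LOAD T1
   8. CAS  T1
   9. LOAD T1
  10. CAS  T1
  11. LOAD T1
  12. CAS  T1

B

Tracing schedule B:
T2 LOAD — after: cnt=1, r=1 — load
T2 CAS — after: cnt=2, r=1 — ok
T2 LOAD — after: cnt=2, r=2 — load
T2 CAS — after: cnt=3, r=2 — ok
T0 LOAD — after: cnt=3, r=3 — load
T1 LOAD — after: cnt=3, r=3 — load
T1 CAS — after: cnt=4, r=3 — ok
T0 CAS — after: cnt=4, r=3 — retry
T1 LOAD — after: cnt=4, r=4 — load
T1 CAS — after: cnt=5, r=4 — ok
T1 LOAD — after: cnt=5, r=5 — load
T1 CAS — after: cnt=6, r=5 — ok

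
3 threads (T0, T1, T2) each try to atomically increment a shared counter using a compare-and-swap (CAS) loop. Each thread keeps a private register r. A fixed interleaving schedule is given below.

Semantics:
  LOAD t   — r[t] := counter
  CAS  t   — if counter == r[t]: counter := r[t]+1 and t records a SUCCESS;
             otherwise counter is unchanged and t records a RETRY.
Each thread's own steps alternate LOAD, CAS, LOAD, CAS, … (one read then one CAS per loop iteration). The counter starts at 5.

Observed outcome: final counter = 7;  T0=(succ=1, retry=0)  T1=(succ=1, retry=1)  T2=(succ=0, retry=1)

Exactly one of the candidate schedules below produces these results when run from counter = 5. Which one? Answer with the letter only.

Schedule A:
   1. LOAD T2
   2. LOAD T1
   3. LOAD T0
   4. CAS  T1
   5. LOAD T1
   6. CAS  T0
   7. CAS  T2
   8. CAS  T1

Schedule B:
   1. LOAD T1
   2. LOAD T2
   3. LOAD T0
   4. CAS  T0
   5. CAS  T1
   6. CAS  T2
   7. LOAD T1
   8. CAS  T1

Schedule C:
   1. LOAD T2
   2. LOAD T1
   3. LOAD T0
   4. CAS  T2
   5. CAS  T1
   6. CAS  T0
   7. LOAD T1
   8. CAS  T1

B

Simulating candidate B:
1. LOAD T1 → mem=5 r[T1]=5 [LOAD]
2. LOAD T2 → mem=5 r[T2]=5 [LOAD]
3. LOAD T0 → mem=5 r[T0]=5 [LOAD]
4. CAS T0 → mem=6 r[T0]=5 [OK]
5. CAS T1 → mem=6 r[T1]=5 [RETRY]
6. CAS T2 → mem=6 r[T2]=5 [RETRY]
7. LOAD T1 → mem=6 r[T1]=6 [LOAD]
8. CAS T1 → mem=7 r[T1]=6 [OK]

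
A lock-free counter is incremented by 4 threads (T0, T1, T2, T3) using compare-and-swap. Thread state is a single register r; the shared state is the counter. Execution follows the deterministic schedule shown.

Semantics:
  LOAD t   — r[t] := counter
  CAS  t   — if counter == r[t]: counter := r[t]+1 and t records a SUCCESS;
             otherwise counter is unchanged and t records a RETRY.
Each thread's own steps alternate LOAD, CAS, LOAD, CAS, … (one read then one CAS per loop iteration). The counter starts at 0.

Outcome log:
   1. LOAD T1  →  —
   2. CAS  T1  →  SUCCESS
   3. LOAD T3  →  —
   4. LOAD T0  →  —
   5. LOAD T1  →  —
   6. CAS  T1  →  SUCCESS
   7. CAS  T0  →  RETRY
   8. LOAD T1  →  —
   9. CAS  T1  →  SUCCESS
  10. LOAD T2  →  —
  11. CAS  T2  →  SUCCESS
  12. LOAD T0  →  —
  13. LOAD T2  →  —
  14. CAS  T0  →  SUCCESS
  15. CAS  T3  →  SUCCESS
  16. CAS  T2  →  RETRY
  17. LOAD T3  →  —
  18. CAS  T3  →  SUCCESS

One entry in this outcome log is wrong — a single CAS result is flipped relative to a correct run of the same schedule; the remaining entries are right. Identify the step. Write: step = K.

Re-executing:
step 1: T1 LOAD ⇒ load; ctr=0 reg=0
step 2: T1 CAS ⇒ ok; ctr=1 reg=0
step 3: T3 LOAD ⇒ load; ctr=1 reg=1
step 4: T0 LOAD ⇒ load; ctr=1 reg=1
step 5: T1 LOAD ⇒ load; ctr=1 reg=1
step 6: T1 CAS ⇒ ok; ctr=2 reg=1
step 7: T0 CAS ⇒ retry; ctr=2 reg=1
step 8: T1 LOAD ⇒ load; ctr=2 reg=2
step 9: T1 CAS ⇒ ok; ctr=3 reg=2
step 10: T2 LOAD ⇒ load; ctr=3 reg=3
step 11: T2 CAS ⇒ ok; ctr=4 reg=3
step 12: T0 LOAD ⇒ load; ctr=4 reg=4
step 13: T2 LOAD ⇒ load; ctr=4 reg=4
step 14: T0 CAS ⇒ ok; ctr=5 reg=4
step 15: T3 CAS ⇒ retry; ctr=5 reg=1
step 16: T2 CAS ⇒ retry; ctr=5 reg=4
step 17: T3 LOAD ⇒ load; ctr=5 reg=5
step 18: T3 CAS ⇒ ok; ctr=6 reg=5
Mismatch at 15.

step = 15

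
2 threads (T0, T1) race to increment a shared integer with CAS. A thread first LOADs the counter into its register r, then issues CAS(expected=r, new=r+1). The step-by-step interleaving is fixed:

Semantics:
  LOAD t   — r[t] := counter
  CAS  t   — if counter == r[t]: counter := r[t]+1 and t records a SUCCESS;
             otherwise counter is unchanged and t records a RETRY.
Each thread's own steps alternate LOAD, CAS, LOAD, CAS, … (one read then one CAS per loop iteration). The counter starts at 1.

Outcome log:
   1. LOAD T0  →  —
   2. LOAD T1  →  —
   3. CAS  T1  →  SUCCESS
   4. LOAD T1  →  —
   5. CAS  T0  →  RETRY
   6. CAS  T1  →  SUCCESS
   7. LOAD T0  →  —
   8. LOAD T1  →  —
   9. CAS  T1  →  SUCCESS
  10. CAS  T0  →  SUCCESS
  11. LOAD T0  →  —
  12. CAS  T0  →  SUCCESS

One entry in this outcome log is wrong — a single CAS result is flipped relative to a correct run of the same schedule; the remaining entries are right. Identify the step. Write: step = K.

Re-executing:
step 1: T0 LOAD ⇒ load; ctr=1 reg=1
step 2: T1 LOAD ⇒ load; ctr=1 reg=1
step 3: T1 CAS ⇒ ok; ctr=2 reg=1
step 4: T1 LOAD ⇒ load; ctr=2 reg=2
step 5: T0 CAS ⇒ retry; ctr=2 reg=1
step 6: T1 CAS ⇒ ok; ctr=3 reg=2
step 7: T0 LOAD ⇒ load; ctr=3 reg=3
step 8: T1 LOAD ⇒ load; ctr=3 reg=3
step 9: T1 CAS ⇒ ok; ctr=4 reg=3
step 10: T0 CAS ⇒ retry; ctr=4 reg=3
step 11: T0 LOAD ⇒ load; ctr=4 reg=4
step 12: T0 CAS ⇒ ok; ctr=5 reg=4
Flip is step 10.

step = 10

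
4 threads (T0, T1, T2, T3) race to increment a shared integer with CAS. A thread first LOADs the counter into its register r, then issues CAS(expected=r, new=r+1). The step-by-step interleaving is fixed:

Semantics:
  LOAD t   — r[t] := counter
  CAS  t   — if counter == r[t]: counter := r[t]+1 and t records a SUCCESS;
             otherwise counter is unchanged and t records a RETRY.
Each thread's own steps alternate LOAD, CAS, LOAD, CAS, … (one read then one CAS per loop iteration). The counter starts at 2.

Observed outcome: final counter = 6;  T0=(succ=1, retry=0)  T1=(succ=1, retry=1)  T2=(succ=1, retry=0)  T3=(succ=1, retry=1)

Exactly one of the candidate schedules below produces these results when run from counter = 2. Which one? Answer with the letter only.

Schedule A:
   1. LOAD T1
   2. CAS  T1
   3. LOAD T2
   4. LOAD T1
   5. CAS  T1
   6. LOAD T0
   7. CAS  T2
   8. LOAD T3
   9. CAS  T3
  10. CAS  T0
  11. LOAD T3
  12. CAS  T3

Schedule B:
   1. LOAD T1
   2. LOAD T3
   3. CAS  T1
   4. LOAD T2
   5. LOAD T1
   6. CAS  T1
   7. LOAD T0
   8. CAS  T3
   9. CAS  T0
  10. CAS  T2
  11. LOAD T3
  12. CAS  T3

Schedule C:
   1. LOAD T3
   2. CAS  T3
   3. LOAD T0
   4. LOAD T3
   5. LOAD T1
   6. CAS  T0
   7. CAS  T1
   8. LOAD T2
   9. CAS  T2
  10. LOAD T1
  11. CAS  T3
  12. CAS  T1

C

Run C:
[1] T3.load  rd  (counter 2, T3.r 2)
[2] T3.cas  hit  (counter 3, T3.r 2)
[3] T0.load  rd  (counter 3, T0.r 3)
[4] T3.load  rd  (counter 3, T3.r 3)
[5] T1.load  rd  (counter 3, T1.r 3)
[6] T0.cas  hit  (counter 4, T0.r 3)
[7] T1.cas  miss  (counter 4, T1.r 3)
[8] T2.load  rd  (counter 4, T2.r 4)
[9] T2.cas  hit  (counter 5, T2.r 4)
[10] T1.load  rd  (counter 5, T1.r 5)
[11] T3.cas  miss  (counter 5, T3.r 3)
[12] T1.cas  hit  (counter 6, T1.r 5)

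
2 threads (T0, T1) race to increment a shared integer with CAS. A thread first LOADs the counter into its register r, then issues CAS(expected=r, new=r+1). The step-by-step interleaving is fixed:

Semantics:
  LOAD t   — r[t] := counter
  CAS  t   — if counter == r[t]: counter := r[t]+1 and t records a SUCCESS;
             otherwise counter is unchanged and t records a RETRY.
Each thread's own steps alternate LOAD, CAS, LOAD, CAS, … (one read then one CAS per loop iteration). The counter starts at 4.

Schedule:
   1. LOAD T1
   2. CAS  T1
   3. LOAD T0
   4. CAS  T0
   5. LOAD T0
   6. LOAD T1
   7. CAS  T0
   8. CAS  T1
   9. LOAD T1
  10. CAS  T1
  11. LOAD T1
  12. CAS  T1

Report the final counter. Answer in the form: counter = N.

counter = 9

   1) LOAD T1:  M=4  r_T1=4
   2) CAS  T1:  M=5  r_T1=4 ✓
   3) LOAD T0:  M=5  r_T0=5
   4) CAS  T0:  M=6  r_T0=5 ✓
   5) LOAD T0:  M=6  r_T0=6
   6) LOAD T1:  M=6  r_T1=6
   7) CAS  T0:  M=7  r_T0=6 ✓
   8) CAS  T1:  M=7  r_T1=6 ✗
   9) LOAD T1:  M=7  r_T1=7
  10) CAS  T1:  M=8  r_T1=7 ✓
  11) LOAD T1:  M=8  r_T1=8
  12) CAS  T1:  M=9  r_T1=8 ✓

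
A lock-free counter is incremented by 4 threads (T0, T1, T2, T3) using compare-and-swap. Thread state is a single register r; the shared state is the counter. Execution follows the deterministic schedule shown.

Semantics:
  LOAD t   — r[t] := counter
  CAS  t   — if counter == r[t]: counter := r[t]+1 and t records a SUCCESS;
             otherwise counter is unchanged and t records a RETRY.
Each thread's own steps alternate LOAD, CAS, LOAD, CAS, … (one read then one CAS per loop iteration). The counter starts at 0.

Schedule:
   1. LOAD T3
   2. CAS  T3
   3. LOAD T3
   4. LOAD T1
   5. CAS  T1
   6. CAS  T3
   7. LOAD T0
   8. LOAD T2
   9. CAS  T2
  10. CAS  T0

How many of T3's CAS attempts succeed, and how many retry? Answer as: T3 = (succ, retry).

#1 T3 reads 0
#2 T3 CAS(0→1) writes; counter now 1
#3 T3 reads 1
#4 T1 reads 1
#5 T1 CAS(1→2) writes; counter now 2
#6 T3 CAS(1→2) fails; counter now 2
#7 T0 reads 2
#8 T2 reads 2
#9 T2 CAS(2→3) writes; counter now 3
#10 T0 CAS(2→3) fails; counter now 3

T3 = (1, 1)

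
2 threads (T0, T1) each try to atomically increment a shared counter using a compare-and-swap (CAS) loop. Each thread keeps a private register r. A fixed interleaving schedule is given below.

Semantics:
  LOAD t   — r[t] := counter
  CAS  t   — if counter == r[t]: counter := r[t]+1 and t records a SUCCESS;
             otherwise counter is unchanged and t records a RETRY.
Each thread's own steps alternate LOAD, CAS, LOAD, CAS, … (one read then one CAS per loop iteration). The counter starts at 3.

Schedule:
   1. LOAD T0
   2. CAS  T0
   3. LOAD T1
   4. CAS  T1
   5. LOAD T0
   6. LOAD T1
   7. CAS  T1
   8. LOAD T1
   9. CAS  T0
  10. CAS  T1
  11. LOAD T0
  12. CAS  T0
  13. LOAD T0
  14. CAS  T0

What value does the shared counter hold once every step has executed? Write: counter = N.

1. LOAD T0 → mem=3 r[T0]=3 [LOAD]
2. CAS T0 → mem=4 r[T0]=3 [OK]
3. LOAD T1 → mem=4 r[T1]=4 [LOAD]
4. CAS T1 → mem=5 r[T1]=4 [OK]
5. LOAD T0 → mem=5 r[T0]=5 [LOAD]
6. LOAD T1 → mem=5 r[T1]=5 [LOAD]
7. CAS T1 → mem=6 r[T1]=5 [OK]
8. LOAD T1 → mem=6 r[T1]=6 [LOAD]
9. CAS T0 → mem=6 r[T0]=5 [RETRY]
10. CAS T1 → mem=7 r[T1]=6 [OK]
11. LOAD T0 → mem=7 r[T0]=7 [LOAD]
12. CAS T0 → mem=8 r[T0]=7 [OK]
13. LOAD T0 → mem=8 r[T0]=8 [LOAD]
14. CAS T0 → mem=9 r[T0]=8 [OK]

counter = 9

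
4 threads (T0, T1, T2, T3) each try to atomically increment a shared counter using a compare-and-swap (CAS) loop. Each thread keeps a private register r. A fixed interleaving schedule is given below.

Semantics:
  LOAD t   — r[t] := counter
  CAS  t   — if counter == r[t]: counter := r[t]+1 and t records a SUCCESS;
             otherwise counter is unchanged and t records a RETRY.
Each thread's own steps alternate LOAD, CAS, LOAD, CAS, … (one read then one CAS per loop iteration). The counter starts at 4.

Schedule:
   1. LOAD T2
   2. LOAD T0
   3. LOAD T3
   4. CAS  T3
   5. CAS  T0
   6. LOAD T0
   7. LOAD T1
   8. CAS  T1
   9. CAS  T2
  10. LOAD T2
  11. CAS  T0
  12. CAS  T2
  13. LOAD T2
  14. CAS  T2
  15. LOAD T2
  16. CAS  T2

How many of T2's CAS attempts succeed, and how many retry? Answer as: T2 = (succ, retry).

T2 = (3, 1)

1. LOAD T2 → mem=4 r[T2]=4 [LOAD]
2. LOAD T0 → mem=4 r[T0]=4 [LOAD]
3. LOAD T3 → mem=4 r[T3]=4 [LOAD]
4. CAS T3 → mem=5 r[T3]=4 [OK]
5. CAS T0 → mem=5 r[T0]=4 [RETRY]
6. LOAD T0 → mem=5 r[T0]=5 [LOAD]
7. LOAD T1 → mem=5 r[T1]=5 [LOAD]
8. CAS T1 → mem=6 r[T1]=5 [OK]
9. CAS T2 → mem=6 r[T2]=4 [RETRY]
10. LOAD T2 → mem=6 r[T2]=6 [LOAD]
11. CAS T0 → mem=6 r[T0]=5 [RETRY]
12. CAS T2 → mem=7 r[T2]=6 [OK]
13. LOAD T2 → mem=7 r[T2]=7 [LOAD]
14. CAS T2 → mem=8 r[T2]=7 [OK]
15. LOAD T2 → mem=8 r[T2]=8 [LOAD]
16. CAS T2 → mem=9 r[T2]=8 [OK]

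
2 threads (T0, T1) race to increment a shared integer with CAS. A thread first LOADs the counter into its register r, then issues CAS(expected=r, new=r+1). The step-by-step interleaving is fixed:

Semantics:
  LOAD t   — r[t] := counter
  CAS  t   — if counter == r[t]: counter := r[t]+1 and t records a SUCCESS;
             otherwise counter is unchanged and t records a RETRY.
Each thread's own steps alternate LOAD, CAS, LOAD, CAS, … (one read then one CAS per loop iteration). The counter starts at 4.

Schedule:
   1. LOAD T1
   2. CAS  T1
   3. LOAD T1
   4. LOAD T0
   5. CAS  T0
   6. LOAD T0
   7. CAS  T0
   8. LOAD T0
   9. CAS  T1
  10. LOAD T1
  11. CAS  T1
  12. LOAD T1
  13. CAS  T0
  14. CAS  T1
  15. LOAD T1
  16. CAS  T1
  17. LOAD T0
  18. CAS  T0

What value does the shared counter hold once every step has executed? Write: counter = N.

1. LOAD T1 → mem=4 r[T1]=4 [LOAD]
2. CAS T1 → mem=5 r[T1]=4 [OK]
3. LOAD T1 → mem=5 r[T1]=5 [LOAD]
4. LOAD T0 → mem=5 r[T0]=5 [LOAD]
5. CAS T0 → mem=6 r[T0]=5 [OK]
6. LOAD T0 → mem=6 r[T0]=6 [LOAD]
7. CAS T0 → mem=7 r[T0]=6 [OK]
8. LOAD T0 → mem=7 r[T0]=7 [LOAD]
9. CAS T1 → mem=7 r[T1]=5 [RETRY]
10. LOAD T1 → mem=7 r[T1]=7 [LOAD]
11. CAS T1 → mem=8 r[T1]=7 [OK]
12. LOAD T1 → mem=8 r[T1]=8 [LOAD]
13. CAS T0 → mem=8 r[T0]=7 [RETRY]
14. CAS T1 → mem=9 r[T1]=8 [OK]
15. LOAD T1 → mem=9 r[T1]=9 [LOAD]
16. CAS T1 → mem=10 r[T1]=9 [OK]
17. LOAD T0 → mem=10 r[T0]=10 [LOAD]
18. CAS T0 → mem=11 r[T0]=10 [OK]

counter = 11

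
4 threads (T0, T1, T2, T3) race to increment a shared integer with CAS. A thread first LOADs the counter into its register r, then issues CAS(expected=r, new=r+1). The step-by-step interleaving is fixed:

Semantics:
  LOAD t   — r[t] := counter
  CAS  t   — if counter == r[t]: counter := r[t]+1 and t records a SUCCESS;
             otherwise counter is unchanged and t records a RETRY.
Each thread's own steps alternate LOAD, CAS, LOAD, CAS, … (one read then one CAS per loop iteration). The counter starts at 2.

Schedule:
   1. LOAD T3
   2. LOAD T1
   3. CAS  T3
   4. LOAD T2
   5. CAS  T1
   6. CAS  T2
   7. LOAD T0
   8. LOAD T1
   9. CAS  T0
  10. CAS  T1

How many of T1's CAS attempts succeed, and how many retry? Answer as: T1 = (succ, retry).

   1) LOAD T3:  M=2  r_T3=2
   2) LOAD T1:  M=2  r_T1=2
   3) CAS  T3:  M=3  r_T3=2 ✓
   4) LOAD T2:  M=3  r_T2=3
   5) CAS  T1:  M=3  r_T1=2 ✗
   6) CAS  T2:  M=4  r_T2=3 ✓
   7) LOAD T0:  M=4  r_T0=4
   8) LOAD T1:  M=4  r_T1=4
   9) CAS  T0:  M=5  r_T0=4 ✓
  10) CAS  T1:  M=5  r_T1=4 ✗

T1 = (0, 2)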